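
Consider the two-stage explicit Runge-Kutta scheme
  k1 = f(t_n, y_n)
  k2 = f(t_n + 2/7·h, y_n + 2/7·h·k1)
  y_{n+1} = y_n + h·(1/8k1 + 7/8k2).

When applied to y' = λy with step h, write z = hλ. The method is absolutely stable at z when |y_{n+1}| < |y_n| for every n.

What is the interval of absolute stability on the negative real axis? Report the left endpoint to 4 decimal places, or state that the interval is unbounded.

With y'=λy (z=hλ):
  k1=λy_n ⇒ h·k1=z·y_n;  k2=λ(1+2/7z)y_n ⇒ h·k2=z(1+2/7z)y_n
  y_{n+1}/y_n = 1 + 1/8z + 7/8z(1+2/7z) = 1 + z + 1/4z²
  R(z) = 1 + z + 1/4z².

Solve |R(x)|<1 on ℝ⁻.
x=-1.26: |R|=0.1369
R=1: x+1/4x²=0 ⇒ x=−4=-4.0000; min R=1−1/(4·1/4)=0.0000>−1
Confirm numerically:
  x=-3.713: |R|=0.73359 <1
  x=-3.482: |R|=0.54908 <1
  x=-3.445: |R|=0.52201 <1
  x=-2.345: |R|=0.02976 <1
  x=-4.429: |R|=1.47501 >1
  x=-4.238: |R|=1.25216 >1
  x=-4.066: |R|=1.06709 >1
Interval (-4.0000, 0).

z∈(-4.0000,0).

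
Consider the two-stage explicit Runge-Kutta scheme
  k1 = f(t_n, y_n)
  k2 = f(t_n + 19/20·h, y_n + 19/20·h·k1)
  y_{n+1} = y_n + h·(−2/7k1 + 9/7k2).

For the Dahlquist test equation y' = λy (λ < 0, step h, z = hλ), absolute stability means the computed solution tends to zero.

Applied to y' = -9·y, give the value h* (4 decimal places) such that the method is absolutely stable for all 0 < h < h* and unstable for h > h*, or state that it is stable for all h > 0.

On y'=λy, z=hλ:
  k1=λy_n ⇒ h·k1=z·y_n;  k2=λ(1+19/20z)y_n ⇒ h·k2=z(1+19/20z)y_n
  y_{n+1}/y_n = 1 − 2/7z + 9/7z(1+19/20z) = 1 + z + 171/140z²
  so R(z) = 1 + z + 171/140z².

Find x<0 with |R(x)|<1.
x=-0.92: |R|=1.1138
R=1: x+171/140x²=0 ⇒ x=−140/171=-0.8187; min R=1−1/(4·171/140)=0.7953>−1
Confirm numerically:
  x=-0.767: |R|=0.95155 <1
  x=-0.660: |R|=0.87205 <1
  x=-0.639: |R|=0.85973 <1
  x=-0.420: |R|=0.79546 <1
  x=-1.266: |R|=1.69165 >1
  x=-1.201: |R|=1.56079 >1
  x=-0.950: |R|=1.15234 >1
Stable set (-0.8187, 0).

(-0.8187,0); λ=-9 ⇒ h* = (140/171)/9 = 0.0910.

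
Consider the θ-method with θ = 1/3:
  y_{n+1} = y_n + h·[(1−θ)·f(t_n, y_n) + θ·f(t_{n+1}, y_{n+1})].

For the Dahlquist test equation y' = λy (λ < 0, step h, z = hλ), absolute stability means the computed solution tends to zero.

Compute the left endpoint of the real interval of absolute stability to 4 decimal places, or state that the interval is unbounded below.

left endpoint -6.0000.

On y'=λy, z=hλ:
  y_{n+1} = y_n + z·[2/3·y_n + 1/3·y_{n+1}] ⇒ (1 − 1/3z)y_{n+1} = (1 + 2/3z)y_n
  Hence R(z) = (1 + 2/3z)/(1 − 1/3z).

Need |R(x)|<1, x<0.
x=-1.59: |R|=0.0392
R=−1: 1+2/3x = −1+1/3x ⇒ -1/3x=2 ⇒ x=2/(-1/3)=-6.0000
Confirm numerically:
  x=-4.921: |R|=0.86378 <1
  x=-4.318: |R|=0.77016 <1
  x=-2.655: |R|=0.40849 <1
  x=-2.404: |R|=0.33457 <1
  x=-6.484: |R|=1.05103 >1
  x=-6.216: |R|=1.02344 >1
Interval (-6.0000, 0).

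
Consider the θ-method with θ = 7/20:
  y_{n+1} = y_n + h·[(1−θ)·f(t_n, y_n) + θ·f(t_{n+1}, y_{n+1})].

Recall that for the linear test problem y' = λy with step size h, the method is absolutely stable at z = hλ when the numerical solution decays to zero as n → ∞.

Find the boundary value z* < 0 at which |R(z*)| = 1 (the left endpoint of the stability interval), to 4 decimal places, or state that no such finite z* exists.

z* = -6.6667.

Test eqn y'=λy, z=hλ:
  y_{n+1} = y_n + z·[13/20·y_n + 7/20·y_{n+1}] ⇒ (1 − 7/20z)y_{n+1} = (1 + 13/20z)y_n
  ⇒ R(z) = (1 + 13/20z)/(1 − 7/20z).

Find x<0 with |R(x)|<1.
x=-1.65: |R|=0.0460
R=−1: 1+13/20x = −1+7/20x ⇒ -3/10x=2 ⇒ x=2/(-3/10)=-6.6667
Confirm numerically:
  x=-6.282: |R|=0.96392 <1
  x=-5.386: |R|=0.86683 <1
  x=-2.919: |R|=0.44387 <1
  x=-7.260: |R|=1.05027 >1
  x=-7.029: |R|=1.03141 >1
  x=-6.703: |R|=1.00326 >1
So |R|<1 on (-6.6667, 0).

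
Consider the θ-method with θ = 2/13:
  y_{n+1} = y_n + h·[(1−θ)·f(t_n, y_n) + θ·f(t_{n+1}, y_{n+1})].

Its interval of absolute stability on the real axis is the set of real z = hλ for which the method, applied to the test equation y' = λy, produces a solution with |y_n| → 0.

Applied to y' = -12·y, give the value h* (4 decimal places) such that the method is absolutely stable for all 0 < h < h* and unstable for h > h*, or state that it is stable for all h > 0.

Test eqn y'=λy, z=hλ:
  y_{n+1} = y_n + z·[11/13·y_n + 2/13·y_{n+1}] ⇒ (1 − 2/13z)y_{n+1} = (1 + 11/13z)y_n
  so R(z) = (1 + 11/13z)/(1 − 2/13z).

Boundary: |R(x)|=1, x<0.
x=-1.39: |R|=0.1451
R=−1: 1+11/13x = −1+2/13x ⇒ -9/13x=2 ⇒ x=2/(-9/13)=-2.8889
Confirm numerically:
  x=-2.475: |R|=0.79248 <1
  x=-2.042: |R|=0.55385 <1
  x=-2.033: |R|=0.54863 <1
  x=-1.535: |R|=0.24175 <1
  x=-3.160: |R|=1.12629 >1
  x=-3.133: |R|=1.11404 >1
So |R|<1 on (-2.8889, 0).

(-2.8889,0); λ=-12 ⇒ h* = (26/9)/12 = 0.2407.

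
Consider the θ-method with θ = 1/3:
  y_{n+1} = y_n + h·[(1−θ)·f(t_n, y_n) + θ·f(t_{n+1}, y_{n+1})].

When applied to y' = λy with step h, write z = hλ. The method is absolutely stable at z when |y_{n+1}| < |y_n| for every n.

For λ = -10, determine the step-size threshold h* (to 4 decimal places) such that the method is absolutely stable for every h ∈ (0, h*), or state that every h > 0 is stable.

With y'=λy (z=hλ):
  y_{n+1} = y_n + z·[2/3·y_n + 1/3·y_{n+1}] ⇒ (1 − 1/3z)y_{n+1} = (1 + 2/3z)y_n
  so R(z) = (1 + 2/3z)/(1 − 1/3z).

Boundary: |R(x)|=1, x<0.
x=-0.5: |R|=0.5714
R=−1: 1+2/3x = −1+1/3x ⇒ -1/3x=2 ⇒ x=2/(-1/3)=-6.0000
Confirm numerically:
  x=-4.877: |R|=0.85743 <1
  x=-4.133: |R|=0.73826 <1
  x=-3.826: |R|=0.68151 <1
  x=-2.687: |R|=0.41744 <1
  x=-6.557: |R|=1.05828 >1
  x=-6.079: |R|=1.00870 >1
Stable set (-6.0000, 0).

(-6.0000,0); λ=-10 ⇒ h* = (6)/10 = 0.6000.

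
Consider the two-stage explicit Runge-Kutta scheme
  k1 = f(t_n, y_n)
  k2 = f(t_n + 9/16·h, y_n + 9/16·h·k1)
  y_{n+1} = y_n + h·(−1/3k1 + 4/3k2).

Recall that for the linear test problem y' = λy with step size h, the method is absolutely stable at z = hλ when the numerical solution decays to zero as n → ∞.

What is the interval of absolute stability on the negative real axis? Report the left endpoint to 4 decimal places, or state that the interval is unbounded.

Test eqn y'=λy, z=hλ:
  k1=λy_n ⇒ h·k1=z·y_n;  k2=λ(1+9/16z)y_n ⇒ h·k2=z(1+9/16z)y_n
  y_{n+1}/y_n = 1 − 1/3z + 4/3z(1+9/16z) = 1 + z + 3/4z²
  ⇒ R(z) = 1 + z + 3/4z².

Find x<0 with |R(x)|<1.
x=-0.99: |R|=0.7451
R=1: x+3/4x²=0 ⇒ x=−4/3=-1.3333; min R=1−1/(4·3/4)=0.6667>−1
Confirm numerically:
  x=-0.776: |R|=0.67563 <1
  x=-0.699: |R|=0.66745 <1
  x=-0.649: |R|=0.66690 <1
  x=-1.770: |R|=1.57968 >1
  x=-1.694: |R|=1.45823 >1
So |R|<1 on (-1.3333, 0).

(-1.3333, 0).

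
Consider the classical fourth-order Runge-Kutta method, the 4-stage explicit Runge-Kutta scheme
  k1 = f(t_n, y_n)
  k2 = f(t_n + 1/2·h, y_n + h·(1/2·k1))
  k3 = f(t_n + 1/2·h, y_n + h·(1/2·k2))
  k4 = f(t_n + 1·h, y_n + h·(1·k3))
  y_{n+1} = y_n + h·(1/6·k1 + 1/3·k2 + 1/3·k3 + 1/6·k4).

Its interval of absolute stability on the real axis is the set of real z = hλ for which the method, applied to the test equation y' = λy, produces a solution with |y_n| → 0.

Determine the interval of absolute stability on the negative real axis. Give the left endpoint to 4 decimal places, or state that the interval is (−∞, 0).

(-2.7853, 0).

With y'=λy (z=hλ):
  order 4, 4-stage ⇒ R(z)=1+z+z^2/2+z^3/6+z^4/24
  (e.g. R(-1.22)=0.31386, |R|=0.31386)

Find x<0 with |R(x)|<1.
x=-1.22: |R|=0.3139
|R(-2.82)|=1.0536 |R(-1.99)|=0.3300 |R(-0.53)|=0.5889
Bisect:
  x_lo=-3.1395 |R|=1.6791  x_hi=-0.3282 |R|=0.7202
  mid=-1.73385 |R|=0.27710 →hi
  mid=-2.43665 |R|=0.58961 →hi
  mid=-2.78806 |R|=1.00417 →lo
  mid=-2.61235 |R|=0.76907 →hi
  mid=-2.70020 |R|=0.87911 →hi
  mid=-2.74413 |R|=0.93969 →hi
  mid=-2.76609 |R|=0.97143 →hi
  mid=-2.77707 |R|=0.98768 →hi
  mid=-2.78256 |R|=0.99589 →hi
  mid=-2.78531 |R|=1.00002 →lo
  ...
  [-2.78531,-2.78514] ⇒ x*=-2.7853
Stable set (-2.7853, 0).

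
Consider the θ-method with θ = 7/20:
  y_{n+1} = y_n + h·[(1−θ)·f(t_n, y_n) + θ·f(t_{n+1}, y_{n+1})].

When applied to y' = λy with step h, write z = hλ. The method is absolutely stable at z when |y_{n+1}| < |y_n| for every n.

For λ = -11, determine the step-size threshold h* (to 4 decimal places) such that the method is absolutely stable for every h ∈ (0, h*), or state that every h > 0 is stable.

(-6.6667,0); λ=-11 ⇒ h* = (20/3)/11 = 0.6061.

With y'=λy (z=hλ):
  y_{n+1} = y_n + z·[13/20·y_n + 7/20·y_{n+1}] ⇒ (1 − 7/20z)y_{n+1} = (1 + 13/20z)y_n
  R(z) = (1 + 13/20z)/(1 − 7/20z).

Boundary: |R(x)|=1, x<0.
x=-1.58: |R|=0.0174
R=−1: 1+13/20x = −1+7/20x ⇒ -3/10x=2 ⇒ x=2/(-3/10)=-6.6667
Confirm numerically:
  x=-6.530: |R|=0.98752 <1
  x=-5.927: |R|=0.92782 <1
  x=-3.421: |R|=0.55688 <1
  x=-7.118: |R|=1.03878 >1
  x=-7.038: |R|=1.03217 >1
  x=-6.876: |R|=1.01843 >1
Interval (-6.6667, 0).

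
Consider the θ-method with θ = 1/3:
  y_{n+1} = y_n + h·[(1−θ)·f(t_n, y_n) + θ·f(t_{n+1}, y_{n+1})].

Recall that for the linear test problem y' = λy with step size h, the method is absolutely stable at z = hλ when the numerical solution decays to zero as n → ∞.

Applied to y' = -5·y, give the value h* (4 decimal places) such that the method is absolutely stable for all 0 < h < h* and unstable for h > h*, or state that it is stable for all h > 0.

With y'=λy (z=hλ):
  y_{n+1} = y_n + z·[2/3·y_n + 1/3·y_{n+1}] ⇒ (1 − 1/3z)y_{n+1} = (1 + 2/3z)y_n
  so R(z) = (1 + 2/3z)/(1 − 1/3z).

Need |R(x)|<1, x<0.
x=-1.77: |R|=0.1132
R=−1: 1+2/3x = −1+1/3x ⇒ -1/3x=2 ⇒ x=2/(-1/3)=-6.0000
Confirm numerically:
  x=-4.722: |R|=0.83450 <1
  x=-4.257: |R|=0.75982 <1
  x=-4.176: |R|=0.74582 <1
  x=-3.689: |R|=0.65451 <1
  x=-6.585: |R|=1.06103 >1
  x=-6.581: |R|=1.06064 >1
  x=-6.314: |R|=1.03371 >1
Stable set (-6.0000, 0).

(-6.0000,0); λ=-5 ⇒ h* = (6)/5 = 1.2000.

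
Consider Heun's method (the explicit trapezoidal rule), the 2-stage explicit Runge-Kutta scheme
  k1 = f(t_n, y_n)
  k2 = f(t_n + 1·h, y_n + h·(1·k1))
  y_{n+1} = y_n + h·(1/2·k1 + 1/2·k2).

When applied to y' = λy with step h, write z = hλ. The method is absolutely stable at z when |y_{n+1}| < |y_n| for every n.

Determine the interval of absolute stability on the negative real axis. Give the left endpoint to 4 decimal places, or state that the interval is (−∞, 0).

Test eqn y'=λy, z=hλ:
  order 2, 2-stage ⇒ R(z)=1+z+z^2/2
  (e.g. R(-1.77)=0.79645, |R|=0.79645)

Need |R(x)|<1, x<0.
x=-1.77: |R|=0.7964
|R(-2.38)|=1.4522 |R(-1.76)|=0.7888 |R(-0.74)|=0.5338
Bisect:
  x_lo=-2.7614 |R|=2.0512  x_hi=-0.1971 |R|=0.8223
  mid=-1.47925 |R|=0.61484 →hi
  mid=-2.12031 |R|=1.12755 →lo
  mid=-1.79978 |R|=0.81983 →hi
  mid=-1.96005 |R|=0.96085 →hi
  mid=-2.04018 |R|=1.04099 →lo
  mid=-2.00011 |R|=1.00011 →lo
  mid=-1.98008 |R|=0.98028 →hi
  mid=-1.99010 |R|=0.99015 →hi
  mid=-1.99511 |R|=0.99512 →hi
  ...
  [-2.00011,-1.99996] ⇒ x*=-2.0000
So |R|<1 on (-2.0000, 0).

z∈(-2.0000,0).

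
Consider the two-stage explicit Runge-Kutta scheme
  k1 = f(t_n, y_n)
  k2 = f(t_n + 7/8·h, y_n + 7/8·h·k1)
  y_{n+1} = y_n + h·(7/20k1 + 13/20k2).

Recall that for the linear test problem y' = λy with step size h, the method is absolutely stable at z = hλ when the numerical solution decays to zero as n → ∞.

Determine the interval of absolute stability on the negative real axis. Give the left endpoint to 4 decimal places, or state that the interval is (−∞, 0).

Set f=λy, z=hλ:
  k1=λy_n ⇒ h·k1=z·y_n;  k2=λ(1+7/8z)y_n ⇒ h·k2=z(1+7/8z)y_n
  y_{n+1}/y_n = 1 + 7/20z + 13/20z(1+7/8z) = 1 + z + 91/160z²
  so R(z) = 1 + z + 91/160z².

Boundary: |R(x)|=1, x<0.
x=-0.65: |R|=0.5903
R=1: x+91/160x²=0 ⇒ x=−160/91=-1.7582; min R=1−1/(4·91/160)=0.5604>−1
Confirm numerically:
  x=-1.598: |R|=0.85436 <1
  x=-1.544: |R|=0.81186 <1
  x=-0.731: |R|=0.57292 <1
  x=-2.113: |R|=1.42634 >1
  x=-2.078: |R|=1.37791 >1
  x=-1.956: |R|=1.22000 >1
Interval (-1.7582, 0).

(-1.7582, 0).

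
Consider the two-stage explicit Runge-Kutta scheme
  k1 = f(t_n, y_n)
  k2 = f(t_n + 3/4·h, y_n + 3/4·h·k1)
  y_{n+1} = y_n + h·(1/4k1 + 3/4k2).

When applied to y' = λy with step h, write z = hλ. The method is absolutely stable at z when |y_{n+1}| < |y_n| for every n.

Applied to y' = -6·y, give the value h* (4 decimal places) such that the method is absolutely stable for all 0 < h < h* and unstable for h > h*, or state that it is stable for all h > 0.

(-1.7778,0); λ=-6 ⇒ h* = (16/9)/6 = 0.2963.

With y'=λy (z=hλ):
  k1=λy_n ⇒ h·k1=z·y_n;  k2=λ(1+3/4z)y_n ⇒ h·k2=z(1+3/4z)y_n
  y_{n+1}/y_n = 1 + 1/4z + 3/4z(1+3/4z) = 1 + z + 9/16z²
  R(z) = 1 + z + 9/16z².

Boundary: |R(x)|=1, x<0.
x=-1.74: |R|=0.9630
R=1: x+9/16x²=0 ⇒ x=−16/9=-1.7778; min R=1−1/(4·9/16)=0.5556>−1
Confirm numerically:
  x=-1.577: |R|=0.82190 <1
  x=-1.076: |R|=0.57525 <1
  x=-1.006: |R|=0.56327 <1
  x=-0.750: |R|=0.56641 <1
  x=-2.374: |R|=1.79618 >1
  x=-1.975: |R|=1.21910 >1
Interval (-1.7778, 0).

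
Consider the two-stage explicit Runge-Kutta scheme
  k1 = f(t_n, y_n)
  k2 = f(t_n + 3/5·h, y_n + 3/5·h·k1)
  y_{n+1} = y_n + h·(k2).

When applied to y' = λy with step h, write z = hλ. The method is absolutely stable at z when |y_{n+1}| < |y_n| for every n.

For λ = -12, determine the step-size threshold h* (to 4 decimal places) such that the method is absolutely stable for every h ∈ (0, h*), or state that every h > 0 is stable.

(-1.6667,0); λ=-12 ⇒ h* = (5/3)/12 = 0.1389.

On y'=λy, z=hλ:
  k1=λy_n ⇒ h·k1=z·y_n;  k2=λ(1+3/5z)y_n ⇒ h·k2=z(1+3/5z)y_n
  y_{n+1}/y_n = 1 + z(1+3/5z) = 1 + z + 3/5z²
  Hence R(z) = 1 + z + 3/5z².

Need |R(x)|<1, x<0.
x=-0.87: |R|=0.5841
R=1: x+3/5x²=0 ⇒ x=−5/3=-1.6667; min R=1−1/(4·3/5)=0.5833>−1
Confirm numerically:
  x=-1.533: |R|=0.87705 <1
  x=-1.415: |R|=0.78634 <1
  x=-1.407: |R|=0.78079 <1
  x=-2.239: |R|=1.76887 >1
  x=-1.899: |R|=1.26472 >1
  x=-1.720: |R|=1.05504 >1
So |R|<1 on (-1.6667, 0).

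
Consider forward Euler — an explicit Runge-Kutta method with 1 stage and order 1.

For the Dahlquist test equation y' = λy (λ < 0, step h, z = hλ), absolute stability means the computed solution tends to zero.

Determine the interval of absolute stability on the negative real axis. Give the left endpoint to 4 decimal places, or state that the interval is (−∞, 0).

(-2.0000, 0).

Set f=λy, z=hλ:
  order 1, 1-stage ⇒ R(z)=1+z
  (e.g. R(-1.28)=-0.28000, |R|=0.28000)

Find x<0 with |R(x)|<1.
x=-1.28: |R|=0.2800
|R(-2.09)|=1.0900 |R(-1.8)|=0.8000 |R(-1.63)|=0.6300
Bisect:
  x_lo=-2.7098 |R|=1.7098  x_hi=-0.2089 |R|=0.7911
  mid=-1.45934 |R|=0.45934 →hi
  mid=-2.08459 |R|=1.08459 →lo
  mid=-1.77197 |R|=0.77197 →hi
  mid=-1.92828 |R|=0.92828 →hi
  mid=-2.00643 |R|=1.00643 →lo
  mid=-1.96735 |R|=0.96735 →hi
  mid=-1.98689 |R|=0.98689 →hi
  mid=-1.99666 |R|=0.99666 →hi
  mid=-2.00155 |R|=1.00155 →lo
  mid=-1.99910 |R|=0.99910 →hi
  ...
  [-2.00002,-1.99987] ⇒ x*=-2.0000
So |R|<1 on (-2.0000, 0).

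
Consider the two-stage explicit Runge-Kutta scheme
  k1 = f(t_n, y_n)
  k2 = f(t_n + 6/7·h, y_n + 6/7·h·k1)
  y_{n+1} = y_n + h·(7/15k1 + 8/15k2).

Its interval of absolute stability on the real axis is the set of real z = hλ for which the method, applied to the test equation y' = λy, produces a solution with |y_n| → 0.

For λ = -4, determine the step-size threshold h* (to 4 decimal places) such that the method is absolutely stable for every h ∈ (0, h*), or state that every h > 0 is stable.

On y'=λy, z=hλ:
  k1=λy_n ⇒ h·k1=z·y_n;  k2=λ(1+6/7z)y_n ⇒ h·k2=z(1+6/7z)y_n
  y_{n+1}/y_n = 1 + 7/15z + 8/15z(1+6/7z) = 1 + z + 16/35z²
  R(z) = 1 + z + 16/35z².

Solve |R(x)|<1 on ℝ⁻.
x=-1.06: |R|=0.4536
R=1: x+16/35x²=0 ⇒ x=−35/16=-2.1875; min R=1−1/(4·16/35)=0.4531>−1
Confirm numerically:
  x=-2.064: |R|=0.88347 <1
  x=-1.875: |R|=0.73214 <1
  x=-1.567: |R|=0.55551 <1
  x=-0.990: |R|=0.45805 <1
  x=-2.677: |R|=1.59904 >1
  x=-2.315: |R|=1.13493 >1
Stable set (-2.1875, 0).

(-2.1875,0); λ=-4 ⇒ h* = (35/16)/4 = 0.5469.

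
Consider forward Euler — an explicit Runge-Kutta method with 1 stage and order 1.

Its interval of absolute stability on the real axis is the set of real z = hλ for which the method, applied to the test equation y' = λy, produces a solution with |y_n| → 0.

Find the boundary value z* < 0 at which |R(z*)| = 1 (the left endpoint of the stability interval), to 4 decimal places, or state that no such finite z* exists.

With y'=λy (z=hλ):
  order 1, 1-stage ⇒ R(z)=1+z
  (e.g. R(-1.73)=-0.73000, |R|=0.73000)

Need |R(x)|<1, x<0.
x=-1.73: |R|=0.7300
|R(-2.35)|=1.3500 |R(-2.33)|=1.3300 |R(-1.8)|=0.8000
Bisect:
  x_lo=-2.3366 |R|=1.3366  x_hi=-0.1469 |R|=0.8531
  mid=-1.24174 |R|=0.24174 →hi
  mid=-1.78917 |R|=0.78917 →hi
  mid=-2.06288 |R|=1.06288 →lo
  mid=-1.92603 |R|=0.92603 →hi
  mid=-1.99445 |R|=0.99445 →hi
  mid=-2.02867 |R|=1.02867 →lo
  mid=-2.01156 |R|=1.01156 →lo
  mid=-2.00301 |R|=1.00301 →lo
  mid=-1.99873 |R|=0.99873 →hi
  ...
  [-2.00007,-1.99993] ⇒ x*=-2.0000
Interval (-2.0000, 0).

z* = -2.0000.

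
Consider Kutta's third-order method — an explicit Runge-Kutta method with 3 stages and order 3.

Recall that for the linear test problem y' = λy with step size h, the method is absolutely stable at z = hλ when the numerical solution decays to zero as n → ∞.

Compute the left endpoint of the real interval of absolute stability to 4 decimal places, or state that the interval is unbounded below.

z* = -2.5127.

On y'=λy, z=hλ:
  order 3, 3-stage ⇒ R(z)=1+z+z^2/2+z^3/6
  (e.g. R(-0.86)=0.40379, |R|=0.40379)

Boundary: |R(x)|=1, x<0.
x=-0.86: |R|=0.4038
|R(-2.69)|=1.3161 |R(-1.47)|=0.0810 |R(-1.26)|=0.2004
Bisect:
  x_lo=-3.3291 |R|=2.9369  x_hi=-0.3501 |R|=0.7040
  mid=-1.83959 |R|=0.18510 →hi
  mid=-2.58433 |R|=1.12164 →lo
  mid=-2.21196 |R|=0.56934 →hi
  mid=-2.39815 |R|=0.82126 →hi
  mid=-2.49124 |R|=0.96499 →hi
  mid=-2.53779 |R|=1.04165 →lo
  mid=-2.51451 |R|=1.00291 →lo
  ...
  [-2.51288,-2.51270] ⇒ x*=-2.5127
Interval (-2.5127, 0).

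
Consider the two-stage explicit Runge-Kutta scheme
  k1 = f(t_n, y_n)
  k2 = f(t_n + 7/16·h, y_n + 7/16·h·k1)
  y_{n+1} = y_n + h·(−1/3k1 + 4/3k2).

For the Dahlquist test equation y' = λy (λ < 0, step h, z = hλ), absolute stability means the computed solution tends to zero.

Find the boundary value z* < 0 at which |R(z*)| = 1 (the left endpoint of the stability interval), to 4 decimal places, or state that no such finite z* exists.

z* = -1.7143.

Test eqn y'=λy, z=hλ:
  k1=λy_n ⇒ h·k1=z·y_n;  k2=λ(1+7/16z)y_n ⇒ h·k2=z(1+7/16z)y_n
  y_{n+1}/y_n = 1 − 1/3z + 4/3z(1+7/16z) = 1 + z + 7/12z²
  Hence R(z) = 1 + z + 7/12z².

Find x<0 with |R(x)|<1.
x=-0.88: |R|=0.5717
R=1: x+7/12x²=0 ⇒ x=−12/7=-1.7143; min R=1−1/(4·7/12)=0.5714>−1
Confirm numerically:
  x=-1.652: |R|=0.93998 <1
  x=-1.555: |R|=0.85551 <1
  x=-1.552: |R|=0.85308 <1
  x=-1.247: |R|=0.66009 <1
  x=-1.910: |R|=1.21806 >1
  x=-1.780: |R|=1.06823 >1
So |R|<1 on (-1.7143, 0).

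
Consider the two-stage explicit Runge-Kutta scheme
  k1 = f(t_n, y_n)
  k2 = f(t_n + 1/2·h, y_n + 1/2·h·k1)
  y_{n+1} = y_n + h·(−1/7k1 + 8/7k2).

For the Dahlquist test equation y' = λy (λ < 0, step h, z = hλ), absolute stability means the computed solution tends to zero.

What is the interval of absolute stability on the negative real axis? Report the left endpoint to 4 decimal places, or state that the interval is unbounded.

z∈(-1.7500,0).

Test eqn y'=λy, z=hλ:
  k1=λy_n ⇒ h·k1=z·y_n;  k2=λ(1+1/2z)y_n ⇒ h·k2=z(1+1/2z)y_n
  y_{n+1}/y_n = 1 − 1/7z + 8/7z(1+1/2z) = 1 + z + 4/7z²
  R(z) = 1 + z + 4/7z².

Boundary: |R(x)|=1, x<0.
x=-1.1: |R|=0.5914
R=1: x+4/7x²=0 ⇒ x=−7/4=-1.7500; min R=1−1/(4·4/7)=0.5625>−1
Confirm numerically:
  x=-1.665: |R|=0.91913 <1
  x=-1.363: |R|=0.69858 <1
  x=-1.344: |R|=0.68819 <1
  x=-0.906: |R|=0.56305 <1
  x=-2.217: |R|=1.59162 >1
  x=-2.107: |R|=1.42983 >1
  x=-1.954: |R|=1.22778 >1
Interval (-1.7500, 0).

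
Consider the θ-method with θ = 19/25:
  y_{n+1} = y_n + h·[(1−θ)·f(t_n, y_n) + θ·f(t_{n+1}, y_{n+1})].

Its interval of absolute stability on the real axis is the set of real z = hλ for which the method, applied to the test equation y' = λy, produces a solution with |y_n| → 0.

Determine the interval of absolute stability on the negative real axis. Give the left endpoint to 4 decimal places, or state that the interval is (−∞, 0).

unbounded; (−∞, 0).

Test eqn y'=λy, z=hλ:
  y_{n+1} = y_n + z·[6/25·y_n + 19/25·y_{n+1}] ⇒ (1 − 19/25z)y_{n+1} = (1 + 6/25z)y_n
  Hence R(z) = (1 + 6/25z)/(1 − 19/25z).

Solve |R(x)|<1 on ℝ⁻.
x=-1.79: |R|=0.2417
x=-2: |R|=0.2063
x=-10: |R|=0.1628
x=-100: |R|=0.2987
θ=19/25≥1/2 ⇒ |1+6/25x|<|1−19/25x| ∀x<0 ⇒ unbounded interval.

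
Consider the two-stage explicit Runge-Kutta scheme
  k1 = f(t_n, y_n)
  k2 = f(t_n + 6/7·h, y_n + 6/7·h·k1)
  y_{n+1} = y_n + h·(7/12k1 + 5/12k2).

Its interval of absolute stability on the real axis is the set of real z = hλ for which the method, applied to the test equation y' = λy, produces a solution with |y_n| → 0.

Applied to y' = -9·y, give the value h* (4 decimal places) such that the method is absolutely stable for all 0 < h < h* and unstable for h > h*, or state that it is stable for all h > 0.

Set f=λy, z=hλ:
  k1=λy_n ⇒ h·k1=z·y_n;  k2=λ(1+6/7z)y_n ⇒ h·k2=z(1+6/7z)y_n
  y_{n+1}/y_n = 1 + 7/12z + 5/12z(1+6/7z) = 1 + z + 5/14z²
  ⇒ R(z) = 1 + z + 5/14z².

Solve |R(x)|<1 on ℝ⁻.
x=-1.38: |R|=0.3001
R=1: x+5/14x²=0 ⇒ x=−14/5=-2.8000; min R=1−1/(4·5/14)=0.3000>−1
Confirm numerically:
  x=-2.015: |R|=0.43508 <1
  x=-1.465: |R|=0.30151 <1
  x=-1.378: |R|=0.30017 <1
  x=-1.363: |R|=0.30049 <1
  x=-3.292: |R|=1.57845 >1
  x=-3.273: |R|=1.55290 >1
  x=-3.150: |R|=1.39375 >1
Interval (-2.8000, 0).

(-2.8000,0); λ=-9 ⇒ h* = (14/5)/9 = 0.3111.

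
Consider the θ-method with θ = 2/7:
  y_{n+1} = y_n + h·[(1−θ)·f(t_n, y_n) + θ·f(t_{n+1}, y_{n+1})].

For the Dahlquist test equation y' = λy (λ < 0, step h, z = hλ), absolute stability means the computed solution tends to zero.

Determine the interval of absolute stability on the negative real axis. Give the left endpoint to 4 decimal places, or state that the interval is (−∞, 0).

(-4.6667, 0).

Set f=λy, z=hλ:
  y_{n+1} = y_n + z·[5/7·y_n + 2/7·y_{n+1}] ⇒ (1 − 2/7z)y_{n+1} = (1 + 5/7z)y_n
  R(z) = (1 + 5/7z)/(1 − 2/7z).

Solve |R(x)|<1 on ℝ⁻.
x=-0.52: |R|=0.5473
R=−1: 1+5/7x = −1+2/7x ⇒ -3/7x=2 ⇒ x=2/(-3/7)=-4.6667
Confirm numerically:
  x=-3.421: |R|=0.73002 <1
  x=-3.085: |R|=0.63971 <1
  x=-2.832: |R|=0.56538 <1
  x=-2.197: |R|=0.34975 <1
  x=-5.034: |R|=1.06457 >1
  x=-4.747: |R|=1.01461 >1
Interval (-4.6667, 0).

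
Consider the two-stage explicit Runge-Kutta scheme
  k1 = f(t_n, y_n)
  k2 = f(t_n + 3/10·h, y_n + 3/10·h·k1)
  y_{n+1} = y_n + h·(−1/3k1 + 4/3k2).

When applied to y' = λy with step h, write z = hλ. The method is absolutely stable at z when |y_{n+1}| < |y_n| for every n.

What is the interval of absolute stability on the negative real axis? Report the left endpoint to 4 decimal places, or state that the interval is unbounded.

On y'=λy, z=hλ:
  k1=λy_n ⇒ h·k1=z·y_n;  k2=λ(1+3/10z)y_n ⇒ h·k2=z(1+3/10z)y_n
  y_{n+1}/y_n = 1 − 1/3z + 4/3z(1+3/10z) = 1 + z + 2/5z²
  ⇒ R(z) = 1 + z + 2/5z².

Boundary: |R(x)|=1, x<0.
x=-1.73: |R|=0.4672
R=1: x+2/5x²=0 ⇒ x=−5/2=-2.5000; min R=1−1/(4·2/5)=0.3750>−1
Confirm numerically:
  x=-1.818: |R|=0.50405 <1
  x=-1.617: |R|=0.42888 <1
  x=-1.442: |R|=0.38975 <1
  x=-1.162: |R|=0.37810 <1
  x=-2.951: |R|=1.53236 >1
  x=-2.868: |R|=1.42217 >1
Interval (-2.5000, 0).

z∈(-2.5000,0).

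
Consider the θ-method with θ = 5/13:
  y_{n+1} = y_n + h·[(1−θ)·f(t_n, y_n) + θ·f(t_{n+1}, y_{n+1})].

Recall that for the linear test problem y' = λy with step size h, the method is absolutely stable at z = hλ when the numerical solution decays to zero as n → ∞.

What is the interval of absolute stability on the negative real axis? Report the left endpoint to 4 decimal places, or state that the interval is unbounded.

z∈(-8.6667,0).

On y'=λy, z=hλ:
  y_{n+1} = y_n + z·[8/13·y_n + 5/13·y_{n+1}] ⇒ (1 − 5/13z)y_{n+1} = (1 + 8/13z)y_n
  so R(z) = (1 + 8/13z)/(1 − 5/13z).

Solve |R(x)|<1 on ℝ⁻.
x=-1.59: |R|=0.0134
R=−1: 1+8/13x = −1+5/13x ⇒ -3/13x=2 ⇒ x=2/(-3/13)=-8.6667
Confirm numerically:
  x=-7.903: |R|=0.95637 <1
  x=-5.470: |R|=0.76233 <1
  x=-3.553: |R|=0.50135 <1
  x=-8.945: |R|=1.01447 >1
  x=-8.771: |R|=1.00551 >1
Interval (-8.6667, 0).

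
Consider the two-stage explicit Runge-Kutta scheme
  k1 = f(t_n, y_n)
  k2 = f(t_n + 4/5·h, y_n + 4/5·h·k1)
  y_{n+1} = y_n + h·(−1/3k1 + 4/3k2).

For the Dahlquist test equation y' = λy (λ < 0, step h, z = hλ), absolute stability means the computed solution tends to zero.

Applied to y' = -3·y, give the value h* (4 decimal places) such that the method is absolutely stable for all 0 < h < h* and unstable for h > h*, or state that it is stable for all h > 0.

(-0.9375,0); λ=-3 ⇒ h* = (15/16)/3 = 0.3125.

On y'=λy, z=hλ:
  k1=λy_n ⇒ h·k1=z·y_n;  k2=λ(1+4/5z)y_n ⇒ h·k2=z(1+4/5z)y_n
  y_{n+1}/y_n = 1 − 1/3z + 4/3z(1+4/5z) = 1 + z + 16/15z²
  ⇒ R(z) = 1 + z + 16/15z².

Solve |R(x)|<1 on ℝ⁻.
x=-1.79: |R|=2.6277
R=1: x+16/15x²=0 ⇒ x=−15/16=-0.9375; min R=1−1/(4·16/15)=0.7656>−1
Confirm numerically:
  x=-0.845: |R|=0.91663 <1
  x=-0.502: |R|=0.76680 <1
  x=-0.486: |R|=0.76594 <1
  x=-1.243: |R|=1.40505 >1
  x=-1.221: |R|=1.36923 >1
  x=-1.212: |R|=1.35487 >1
So |R|<1 on (-0.9375, 0).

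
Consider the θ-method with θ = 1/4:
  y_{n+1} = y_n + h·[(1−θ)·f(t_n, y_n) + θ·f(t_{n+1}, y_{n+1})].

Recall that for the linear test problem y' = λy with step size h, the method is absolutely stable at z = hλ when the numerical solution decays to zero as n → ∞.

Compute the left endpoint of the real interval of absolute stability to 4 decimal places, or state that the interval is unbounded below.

left endpoint -4.0000.

Test eqn y'=λy, z=hλ:
  y_{n+1} = y_n + z·[3/4·y_n + 1/4·y_{n+1}] ⇒ (1 − 1/4z)y_{n+1} = (1 + 3/4z)y_n
  so R(z) = (1 + 3/4z)/(1 − 1/4z).

Need |R(x)|<1, x<0.
x=-1.8: |R|=0.2414
R=−1: 1+3/4x = −1+1/4x ⇒ -1/2x=2 ⇒ x=2/(-1/2)=-4.0000
Confirm numerically:
  x=-3.551: |R|=0.88108 <1
  x=-3.302: |R|=0.80882 <1
  x=-2.576: |R|=0.56691 <1
  x=-4.529: |R|=1.12405 >1
  x=-4.360: |R|=1.08612 >1
  x=-4.099: |R|=1.02445 >1
Interval (-4.0000, 0).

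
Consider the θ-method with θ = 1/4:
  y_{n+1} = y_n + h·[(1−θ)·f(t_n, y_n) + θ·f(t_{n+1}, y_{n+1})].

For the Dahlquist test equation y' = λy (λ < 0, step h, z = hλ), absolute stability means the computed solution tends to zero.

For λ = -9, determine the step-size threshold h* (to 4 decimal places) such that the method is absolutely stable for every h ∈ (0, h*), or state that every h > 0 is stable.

On y'=λy, z=hλ:
  y_{n+1} = y_n + z·[3/4·y_n + 1/4·y_{n+1}] ⇒ (1 − 1/4z)y_{n+1} = (1 + 3/4z)y_n
  so R(z) = (1 + 3/4z)/(1 − 1/4z).

Boundary: |R(x)|=1, x<0.
x=-0.71: |R|=0.3970
R=−1: 1+3/4x = −1+1/4x ⇒ -1/2x=2 ⇒ x=2/(-1/2)=-4.0000
Confirm numerically:
  x=-3.757: |R|=0.93735 <1
  x=-3.468: |R|=0.85753 <1
  x=-3.025: |R|=0.72242 <1
  x=-2.945: |R|=0.69618 <1
  x=-4.322: |R|=1.07739 >1
  x=-4.241: |R|=1.05849 >1
  x=-4.138: |R|=1.03391 >1
Stable set (-4.0000, 0).

(-4.0000,0); λ=-9 ⇒ h* = (4)/9 = 0.4444.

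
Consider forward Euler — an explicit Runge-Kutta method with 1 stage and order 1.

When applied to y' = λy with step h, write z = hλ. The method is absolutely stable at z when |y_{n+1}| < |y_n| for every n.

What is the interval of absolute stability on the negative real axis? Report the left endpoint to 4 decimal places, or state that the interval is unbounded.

(-2.0000, 0).

On y'=λy, z=hλ:
  order 1, 1-stage ⇒ R(z)=1+z
  (e.g. R(-1.18)=-0.18000, |R|=0.18000)

Need |R(x)|<1, x<0.
x=-1.18: |R|=0.1800
|R(-1.88)|=0.8800 |R(-0.8)|=0.2000 |R(-0.72)|=0.2800
Bisect:
  x_lo=-2.7977 |R|=1.7977  x_hi=-0.3773 |R|=0.6227
  mid=-1.58752 |R|=0.58752 →hi
  mid=-2.19263 |R|=1.19263 →lo
  mid=-1.89008 |R|=0.89008 →hi
  mid=-2.04135 |R|=1.04135 →lo
  mid=-1.96571 |R|=0.96571 →hi
  mid=-2.00353 |R|=1.00353 →lo
  mid=-1.98462 |R|=0.98462 →hi
  ...
  [-2.00014,-1.99999] ⇒ x*=-2.0000
Interval (-2.0000, 0).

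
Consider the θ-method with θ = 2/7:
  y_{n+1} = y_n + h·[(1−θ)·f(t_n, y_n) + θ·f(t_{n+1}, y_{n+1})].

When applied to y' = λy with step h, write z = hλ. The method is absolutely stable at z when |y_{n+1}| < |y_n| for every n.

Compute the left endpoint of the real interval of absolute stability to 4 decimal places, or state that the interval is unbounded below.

left endpoint -4.6667.

Test eqn y'=λy, z=hλ:
  y_{n+1} = y_n + z·[5/7·y_n + 2/7·y_{n+1}] ⇒ (1 − 2/7z)y_{n+1} = (1 + 5/7z)y_n
  Hence R(z) = (1 + 5/7z)/(1 − 2/7z).

Solve |R(x)|<1 on ℝ⁻.
x=-0.75: |R|=0.3824
R=−1: 1+5/7x = −1+2/7x ⇒ -3/7x=2 ⇒ x=2/(-3/7)=-4.6667
Confirm numerically:
  x=-4.515: |R|=0.97162 <1
  x=-4.329: |R|=0.93530 <1
  x=-3.955: |R|=0.85681 <1
  x=-2.553: |R|=0.47621 <1
  x=-5.247: |R|=1.09952 >1
  x=-4.937: |R|=1.04806 >1
So |R|<1 on (-4.6667, 0).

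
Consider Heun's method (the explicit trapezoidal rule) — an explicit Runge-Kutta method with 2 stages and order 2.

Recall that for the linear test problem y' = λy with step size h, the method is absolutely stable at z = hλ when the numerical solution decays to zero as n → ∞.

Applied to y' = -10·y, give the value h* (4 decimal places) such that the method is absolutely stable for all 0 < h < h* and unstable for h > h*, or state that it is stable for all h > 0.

Test eqn y'=λy, z=hλ:
  order 2, 2-stage ⇒ R(z)=1+z+z^2/2
  (e.g. R(-0.87)=0.50845, |R|=0.50845)

Boundary: |R(x)|=1, x<0.
x=-0.87: |R|=0.5085
|R(-2.19)|=1.2080 |R(-1.78)|=0.8042 |R(-0.77)|=0.5264
Bisect:
  x_lo=-2.3679 |R|=1.4356  x_hi=-0.3965 |R|=0.6821
  mid=-1.38223 |R|=0.57305 →hi
  mid=-1.87507 |R|=0.88287 →hi
  mid=-2.12149 |R|=1.12887 →lo
  mid=-1.99828 |R|=0.99828 →hi
  mid=-2.05988 |R|=1.06168 →lo
  mid=-2.02908 |R|=1.02950 →lo
  mid=-2.01368 |R|=1.01377 →lo
  ...
  [-2.00008,-1.99996] ⇒ x*=-2.0000
So |R|<1 on (-2.0000, 0).

(-2.0000,0); λ=-10 ⇒ h* = 0.2000.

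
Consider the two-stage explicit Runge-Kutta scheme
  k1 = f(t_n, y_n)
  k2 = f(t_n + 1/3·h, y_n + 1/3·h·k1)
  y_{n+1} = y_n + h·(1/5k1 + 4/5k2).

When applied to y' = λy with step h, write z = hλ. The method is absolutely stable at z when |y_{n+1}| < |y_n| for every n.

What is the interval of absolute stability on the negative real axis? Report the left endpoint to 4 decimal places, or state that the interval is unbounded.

Set f=λy, z=hλ:
  k1=λy_n ⇒ h·k1=z·y_n;  k2=λ(1+1/3z)y_n ⇒ h·k2=z(1+1/3z)y_n
  y_{n+1}/y_n = 1 + 1/5z + 4/5z(1+1/3z) = 1 + z + 4/15z²
  Hence R(z) = 1 + z + 4/15z².

Need |R(x)|<1, x<0.
x=-0.97: |R|=0.2809
R=1: x+4/15x²=0 ⇒ x=−15/4=-3.7500; min R=1−1/(4·4/15)=0.0625>−1
Confirm numerically:
  x=-3.170: |R|=0.50971 <1
  x=-2.641: |R|=0.21897 <1
  x=-2.244: |R|=0.09881 <1
  x=-1.923: |R|=0.06311 <1
  x=-4.270: |R|=1.59211 >1
  x=-4.130: |R|=1.41851 >1
  x=-4.109: |R|=1.39337 >1
Interval (-3.7500, 0).

z∈(-3.7500,0).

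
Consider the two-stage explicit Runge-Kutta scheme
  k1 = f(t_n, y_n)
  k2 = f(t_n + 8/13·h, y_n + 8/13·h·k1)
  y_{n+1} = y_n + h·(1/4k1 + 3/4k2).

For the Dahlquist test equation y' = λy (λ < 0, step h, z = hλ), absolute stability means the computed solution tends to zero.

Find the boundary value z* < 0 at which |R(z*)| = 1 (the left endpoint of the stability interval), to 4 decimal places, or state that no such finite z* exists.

left endpoint -2.1667.

Test eqn y'=λy, z=hλ:
  k1=λy_n ⇒ h·k1=z·y_n;  k2=λ(1+8/13z)y_n ⇒ h·k2=z(1+8/13z)y_n
  y_{n+1}/y_n = 1 + 1/4z + 3/4z(1+8/13z) = 1 + z + 6/13z²
  so R(z) = 1 + z + 6/13z².

Boundary: |R(x)|=1, x<0.
x=-0.55: |R|=0.5896
R=1: x+6/13x²=0 ⇒ x=−13/6=-2.1667; min R=1−1/(4·6/13)=0.4583>−1
Confirm numerically:
  x=-1.163: |R|=0.46126 <1
  x=-1.042: |R|=0.45912 <1
  x=-1.001: |R|=0.46146 <1
  x=-0.930: |R|=0.46918 <1
  x=-2.708: |R|=1.67658 >1
  x=-2.686: |R|=1.64381 >1
Interval (-2.1667, 0).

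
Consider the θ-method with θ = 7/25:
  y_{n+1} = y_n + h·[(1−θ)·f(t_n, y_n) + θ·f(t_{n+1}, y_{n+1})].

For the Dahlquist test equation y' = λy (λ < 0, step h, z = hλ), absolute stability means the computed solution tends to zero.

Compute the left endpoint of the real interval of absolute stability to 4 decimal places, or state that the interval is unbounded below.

Test eqn y'=λy, z=hλ:
  y_{n+1} = y_n + z·[18/25·y_n + 7/25·y_{n+1}] ⇒ (1 − 7/25z)y_{n+1} = (1 + 18/25z)y_n
  so R(z) = (1 + 18/25z)/(1 − 7/25z).

Find x<0 with |R(x)|<1.
x=-1.26: |R|=0.0686
R=−1: 1+18/25x = −1+7/25x ⇒ -11/25x=2 ⇒ x=2/(-11/25)=-4.5455
Confirm numerically:
  x=-4.231: |R|=0.93667 <1
  x=-3.785: |R|=0.83756 <1
  x=-3.356: |R|=0.73018 <1
  x=-5.128: |R|=1.10523 >1
  x=-4.779: |R|=1.04395 >1
So |R|<1 on (-4.5455, 0).

z* = -4.5455.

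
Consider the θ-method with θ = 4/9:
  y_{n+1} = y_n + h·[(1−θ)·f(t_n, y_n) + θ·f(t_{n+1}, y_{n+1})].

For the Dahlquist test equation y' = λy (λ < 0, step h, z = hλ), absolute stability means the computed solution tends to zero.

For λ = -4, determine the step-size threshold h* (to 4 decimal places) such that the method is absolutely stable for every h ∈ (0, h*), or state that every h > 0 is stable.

(-18.0000,0); λ=-4 ⇒ h* = (18)/4 = 4.5000.

On y'=λy, z=hλ:
  y_{n+1} = y_n + z·[5/9·y_n + 4/9·y_{n+1}] ⇒ (1 − 4/9z)y_{n+1} = (1 + 5/9z)y_n
  so R(z) = (1 + 5/9z)/(1 − 4/9z).

Need |R(x)|<1, x<0.
x=-0.53: |R|=0.5710
R=−1: 1+5/9x = −1+4/9x ⇒ -1/9x=2 ⇒ x=2/(-1/9)=-18.0000
Confirm numerically:
  x=-12.621: |R|=0.90957 <1
  x=-12.374: |R|=0.90382 <1
  x=-12.349: |R|=0.90323 <1
  x=-10.214: |R|=0.84383 <1
  x=-18.453: |R|=1.00547 >1
  x=-18.441: |R|=1.00533 >1
  x=-18.076: |R|=1.00093 >1
So |R|<1 on (-18.0000, 0).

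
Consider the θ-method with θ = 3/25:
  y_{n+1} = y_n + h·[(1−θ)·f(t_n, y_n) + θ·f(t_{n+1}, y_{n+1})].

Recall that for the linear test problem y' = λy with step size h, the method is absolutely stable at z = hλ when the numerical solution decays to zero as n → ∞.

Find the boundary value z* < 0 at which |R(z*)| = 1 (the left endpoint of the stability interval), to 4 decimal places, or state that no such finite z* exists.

z* = -2.6316.

With y'=λy (z=hλ):
  y_{n+1} = y_n + z·[22/25·y_n + 3/25·y_{n+1}] ⇒ (1 − 3/25z)y_{n+1} = (1 + 22/25z)y_n
  ⇒ R(z) = (1 + 22/25z)/(1 − 3/25z).

Solve |R(x)|<1 on ℝ⁻.
x=-1.32: |R|=0.1395
R=−1: 1+22/25x = −1+3/25x ⇒ -19/25x=2 ⇒ x=2/(-19/25)=-2.6316
Confirm numerically:
  x=-1.948: |R|=0.57891 <1
  x=-1.721: |R|=0.42642 <1
  x=-1.396: |R|=0.19570 <1
  x=-1.231: |R|=0.07256 <1
  x=-3.186: |R|=1.30482 >1
  x=-3.133: |R|=1.27696 >1
  x=-3.124: |R|=1.27220 >1
Stable set (-2.6316, 0).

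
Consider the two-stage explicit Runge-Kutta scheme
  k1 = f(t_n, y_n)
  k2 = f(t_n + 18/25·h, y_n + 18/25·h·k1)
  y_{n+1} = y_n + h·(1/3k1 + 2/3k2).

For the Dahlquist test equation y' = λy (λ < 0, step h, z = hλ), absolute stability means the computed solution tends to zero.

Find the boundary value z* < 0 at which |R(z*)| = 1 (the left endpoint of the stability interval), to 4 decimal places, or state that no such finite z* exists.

Test eqn y'=λy, z=hλ:
  k1=λy_n ⇒ h·k1=z·y_n;  k2=λ(1+18/25z)y_n ⇒ h·k2=z(1+18/25z)y_n
  y_{n+1}/y_n = 1 + 1/3z + 2/3z(1+18/25z) = 1 + z + 12/25z²
  so R(z) = 1 + z + 12/25z².

Boundary: |R(x)|=1, x<0.
x=-0.7: |R|=0.5352
R=1: x+12/25x²=0 ⇒ x=−25/12=-2.0833; min R=1−1/(4·12/25)=0.4792>−1
Confirm numerically:
  x=-1.557: |R|=0.60664 <1
  x=-1.196: |R|=0.49060 <1
  x=-1.058: |R|=0.47929 <1
  x=-0.952: |R|=0.48303 <1
  x=-2.640: |R|=1.70541 >1
  x=-2.604: |R|=1.65079 >1
  x=-2.352: |R|=1.30331 >1
Stable set (-2.0833, 0).

left endpoint -2.0833.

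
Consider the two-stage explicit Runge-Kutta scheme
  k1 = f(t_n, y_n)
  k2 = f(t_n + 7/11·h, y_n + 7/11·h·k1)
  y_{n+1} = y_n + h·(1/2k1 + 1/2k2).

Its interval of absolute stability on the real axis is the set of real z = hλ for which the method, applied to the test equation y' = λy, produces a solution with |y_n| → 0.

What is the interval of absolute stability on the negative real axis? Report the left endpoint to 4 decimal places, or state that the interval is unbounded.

z∈(-3.1429,0).

With y'=λy (z=hλ):
  k1=λy_n ⇒ h·k1=z·y_n;  k2=λ(1+7/11z)y_n ⇒ h·k2=z(1+7/11z)y_n
  y_{n+1}/y_n = 1 + 1/2z + 1/2z(1+7/11z) = 1 + z + 7/22z²
  ⇒ R(z) = 1 + z + 7/22z².

Solve |R(x)|<1 on ℝ⁻.
x=-0.53: |R|=0.5594
R=1: x+7/22x²=0 ⇒ x=−22/7=-3.1429; min R=1−1/(4·7/22)=0.2143>−1
Confirm numerically:
  x=-2.279: |R|=0.37359 <1
  x=-2.097: |R|=0.30218 <1
  x=-2.015: |R|=0.27689 <1
  x=-1.615: |R|=0.21489 <1
  x=-3.440: |R|=1.32524 >1
  x=-3.414: |R|=1.29454 >1
So |R|<1 on (-3.1429, 0).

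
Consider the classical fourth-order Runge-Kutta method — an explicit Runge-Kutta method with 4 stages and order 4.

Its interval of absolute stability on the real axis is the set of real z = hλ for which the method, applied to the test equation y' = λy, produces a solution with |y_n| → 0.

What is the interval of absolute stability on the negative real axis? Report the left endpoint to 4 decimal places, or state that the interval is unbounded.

z∈(-2.7853,0).

With y'=λy (z=hλ):
  order 4, 4-stage ⇒ R(z)=1+z+z^2/2+z^3/6+z^4/24
  (e.g. R(-1.7)=0.27417, |R|=0.27417)

Find x<0 with |R(x)|<1.
x=-1.7: |R|=0.2742
|R(-2.4)|=0.5584 |R(-1.53)|=0.2718 |R(-0.51)|=0.6008
Bisect:
  x_lo=-3.5175 |R|=2.7941  x_hi=-0.0583 |R|=0.9434
  mid=-1.78791 |R|=0.28362 →hi
  mid=-2.65272 |R|=0.81784 →hi
  mid=-3.08513 |R|=1.55452 →lo
  mid=-2.86892 |R|=1.13358 →lo
  mid=-2.76082 |R|=0.96373 →hi
  mid=-2.81487 |R|=1.04552 →lo
  mid=-2.78785 |R|=1.00386 →lo
  mid=-2.77433 |R|=0.98360 →hi
  mid=-2.78109 |R|=0.99368 →hi
  ...
  [-2.78531,-2.78510] ⇒ x*=-2.7853
Interval (-2.7853, 0).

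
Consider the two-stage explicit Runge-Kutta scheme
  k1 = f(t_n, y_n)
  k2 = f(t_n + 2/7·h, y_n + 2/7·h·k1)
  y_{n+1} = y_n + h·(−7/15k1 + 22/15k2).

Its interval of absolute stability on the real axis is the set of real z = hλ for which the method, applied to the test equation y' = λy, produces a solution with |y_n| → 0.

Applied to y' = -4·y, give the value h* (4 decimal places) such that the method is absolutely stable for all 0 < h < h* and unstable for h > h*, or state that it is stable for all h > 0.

(-2.3864,0); λ=-4 ⇒ h* = (105/44)/4 = 0.5966.

With y'=λy (z=hλ):
  k1=λy_n ⇒ h·k1=z·y_n;  k2=λ(1+2/7z)y_n ⇒ h·k2=z(1+2/7z)y_n
  y_{n+1}/y_n = 1 − 7/15z + 22/15z(1+2/7z) = 1 + z + 44/105z²
  R(z) = 1 + z + 44/105z².

Solve |R(x)|<1 on ℝ⁻.
x=-1.47: |R|=0.4355
R=1: x+44/105x²=0 ⇒ x=−105/44=-2.3864; min R=1−1/(4·44/105)=0.4034>−1
Confirm numerically:
  x=-2.304: |R|=0.92048 <1
  x=-2.204: |R|=0.83157 <1
  x=-1.133: |R|=0.40493 <1
  x=-2.889: |R|=1.60851 >1
  x=-2.631: |R|=1.26972 >1
So |R|<1 on (-2.3864, 0).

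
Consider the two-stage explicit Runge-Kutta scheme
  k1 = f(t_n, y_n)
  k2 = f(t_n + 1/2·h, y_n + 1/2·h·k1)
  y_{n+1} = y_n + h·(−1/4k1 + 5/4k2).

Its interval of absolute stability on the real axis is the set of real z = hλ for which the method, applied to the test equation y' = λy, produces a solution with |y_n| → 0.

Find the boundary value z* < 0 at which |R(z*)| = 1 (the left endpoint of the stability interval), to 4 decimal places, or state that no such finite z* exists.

left endpoint -1.6000.

Test eqn y'=λy, z=hλ:
  k1=λy_n ⇒ h·k1=z·y_n;  k2=λ(1+1/2z)y_n ⇒ h·k2=z(1+1/2z)y_n
  y_{n+1}/y_n = 1 − 1/4z + 5/4z(1+1/2z) = 1 + z + 5/8z²
  R(z) = 1 + z + 5/8z².

Find x<0 with |R(x)|<1.
x=-0.95: |R|=0.6141
R=1: x+5/8x²=0 ⇒ x=−8/5=-1.6000; min R=1−1/(4·5/8)=0.6000>−1
Confirm numerically:
  x=-1.534: |R|=0.93672 <1
  x=-1.466: |R|=0.87722 <1
  x=-1.391: |R|=0.81830 <1
  x=-0.746: |R|=0.60182 <1
  x=-2.158: |R|=1.75260 >1
  x=-1.788: |R|=1.21009 >1
Stable set (-1.6000, 0).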